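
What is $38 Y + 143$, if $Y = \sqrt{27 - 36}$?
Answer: $143 + 114 i \approx 143.0 + 114.0 i$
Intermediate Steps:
$Y = 3 i$ ($Y = \sqrt{-9} = 3 i \approx 3.0 i$)
$38 Y + 143 = 38 \cdot 3 i + 143 = 114 i + 143 = 143 + 114 i$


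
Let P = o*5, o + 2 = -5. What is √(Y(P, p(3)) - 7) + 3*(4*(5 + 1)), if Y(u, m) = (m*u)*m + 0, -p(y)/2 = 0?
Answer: 72 + I*√7 ≈ 72.0 + 2.6458*I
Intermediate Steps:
o = -7 (o = -2 - 5 = -7)
p(y) = 0 (p(y) = -2*0 = 0)
P = -35 (P = -7*5 = -35)
Y(u, m) = u*m² (Y(u, m) = u*m² + 0 = u*m²)
√(Y(P, p(3)) - 7) + 3*(4*(5 + 1)) = √(-35*0² - 7) + 3*(4*(5 + 1)) = √(-35*0 - 7) + 3*(4*6) = √(0 - 7) + 3*24 = √(-7) + 72 = I*√7 + 72 = 72 + I*√7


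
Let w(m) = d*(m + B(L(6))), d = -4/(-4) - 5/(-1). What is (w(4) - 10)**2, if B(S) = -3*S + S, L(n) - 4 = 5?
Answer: 8836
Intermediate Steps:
L(n) = 9 (L(n) = 4 + 5 = 9)
B(S) = -2*S
d = 6 (d = -4*(-1/4) - 5*(-1) = 1 + 5 = 6)
w(m) = -108 + 6*m (w(m) = 6*(m - 2*9) = 6*(m - 18) = 6*(-18 + m) = -108 + 6*m)
(w(4) - 10)**2 = ((-108 + 6*4) - 10)**2 = ((-108 + 24) - 10)**2 = (-84 - 10)**2 = (-94)**2 = 8836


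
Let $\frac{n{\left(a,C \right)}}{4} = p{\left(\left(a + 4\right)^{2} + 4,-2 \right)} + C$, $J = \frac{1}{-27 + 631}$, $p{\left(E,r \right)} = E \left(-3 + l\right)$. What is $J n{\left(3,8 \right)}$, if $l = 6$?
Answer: $\frac{167}{151} \approx 1.106$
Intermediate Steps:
$p{\left(E,r \right)} = 3 E$ ($p{\left(E,r \right)} = E \left(-3 + 6\right) = E 3 = 3 E$)
$J = \frac{1}{604} \approx 0.0016556$
$n{\left(a,C \right)} = 48 + 4 C + 12 \left(4 + a\right)^{2}$ ($n{\left(a,C \right)} = 4 \left(3 \left(\left(a + 4\right)^{2} + 4\right) + C\right) = 4 \left(3 \left(\left(4 + a\right)^{2} + 4\right) + C\right) = 4 \left(3 \left(4 + \left(4 + a\right)^{2}\right) + C\right) = 4 \left(\left(12 + 3 \left(4 + a\right)^{2}\right) + C\right) = 4 \left(12 + C + 3 \left(4 + a\right)^{2}\right) = 48 + 4 C + 12 \left(4 + a\right)^{2}$)
$J n{\left(3,8 \right)} = \frac{48 + 4 \cdot 8 + 12 \left(4 + 3\right)^{2}}{604} = \frac{48 + 32 + 12 \cdot 7^{2}}{604} = \frac{48 + 32 + 12 \cdot 49}{604} = \frac{48 + 32 + 588}{604} = \frac{1}{604} \cdot 668 = \frac{167}{151}$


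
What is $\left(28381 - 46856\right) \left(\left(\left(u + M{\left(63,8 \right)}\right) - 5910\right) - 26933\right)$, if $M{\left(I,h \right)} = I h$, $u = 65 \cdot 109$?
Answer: $466567650$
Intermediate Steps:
$u = 7085$
$\left(28381 - 46856\right) \left(\left(\left(u + M{\left(63,8 \right)}\right) - 5910\right) - 26933\right) = \left(28381 - 46856\right) \left(\left(\left(7085 + 63 \cdot 8\right) - 5910\right) - 26933\right) = - 18475 \left(\left(\left(7085 + 504\right) - 5910\right) - 26933\right) = - 18475 \left(\left(7589 - 5910\right) - 26933\right) = - 18475 \left(1679 - 26933\right) = \left(-18475\right) \left(-25254\right) = 466567650$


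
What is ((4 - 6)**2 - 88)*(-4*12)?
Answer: 4032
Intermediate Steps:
((4 - 6)**2 - 88)*(-4*12) = ((-2)**2 - 88)*(-48) = (4 - 88)*(-48) = -84*(-48) = 4032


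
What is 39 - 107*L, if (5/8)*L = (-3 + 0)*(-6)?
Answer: -15213/5 ≈ -3042.6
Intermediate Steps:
L = 144/5 (L = 8*((-3 + 0)*(-6))/5 = 8*(-3*(-6))/5 = (8/5)*18 = 144/5 ≈ 28.800)
39 - 107*L = 39 - 107*144/5 = 39 - 15408/5 = -15213/5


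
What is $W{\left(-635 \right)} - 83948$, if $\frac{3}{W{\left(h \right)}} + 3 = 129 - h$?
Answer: $- \frac{63884425}{761} \approx -83948.0$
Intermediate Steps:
$W{\left(h \right)} = \frac{3}{126 - h}$ ($W{\left(h \right)} = \frac{3}{-3 - \left(-129 + h\right)} = \frac{3}{126 - h}$)
$W{\left(-635 \right)} - 83948 = - \frac{3}{-126 - 635} - 83948 = - \frac{3}{-761} - 83948 = \left(-3\right) \left(- \frac{1}{761}\right) - 83948 = \frac{3}{761} - 83948 = - \frac{63884425}{761}$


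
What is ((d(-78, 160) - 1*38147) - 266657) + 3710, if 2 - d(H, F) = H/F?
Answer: -24087321/80 ≈ -3.0109e+5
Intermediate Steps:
d(H, F) = 2 - H/F
((d(-78, 160) - 1*38147) - 266657) + 3710 = (((2 - 1*(-78)/160) - 1*38147) - 266657) + 3710 = (((2 - 1*(-78)*1/160) - 38147) - 266657) + 3710 = (((2 + 39/80) - 38147) - 266657) + 3710 = ((199/80 - 38147) - 266657) + 3710 = (-3051561/80 - 266657) + 3710 = -24384121/80 + 3710 = -24087321/80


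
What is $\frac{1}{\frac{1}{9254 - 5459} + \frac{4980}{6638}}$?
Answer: $\frac{12595605}{9452869} \approx 1.3325$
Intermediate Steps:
$\frac{1}{\frac{1}{9254 - 5459} + \frac{4980}{6638}} = \frac{1}{\frac{1}{3795} + 4980 \cdot \frac{1}{6638}} = \frac{1}{\frac{1}{3795} + \frac{2490}{3319}} = \frac{1}{\frac{9452869}{12595605}} = \frac{12595605}{9452869}$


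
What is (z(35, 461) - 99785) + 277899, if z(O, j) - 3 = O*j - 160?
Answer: 194092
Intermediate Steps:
z(O, j) = -157 + O*j (z(O, j) = 3 + (O*j - 160) = 3 + (-160 + O*j) = -157 + O*j)
(z(35, 461) - 99785) + 277899 = ((-157 + 35*461) - 99785) + 277899 = ((-157 + 16135) - 99785) + 277899 = (15978 - 99785) + 277899 = -83807 + 277899 = 194092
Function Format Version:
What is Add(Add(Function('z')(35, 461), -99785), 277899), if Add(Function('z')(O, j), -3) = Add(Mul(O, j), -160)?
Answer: 194092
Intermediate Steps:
Function('z')(O, j) = Add(-157, Mul(O, j)) (Function('z')(O, j) = Add(3, Add(Mul(O, j), -160)) = Add(3, Add(-160, Mul(O, j))) = Add(-157, Mul(O, j)))
Add(Add(Function('z')(35, 461), -99785), 277899) = Add(Add(Add(-157, Mul(35, 461)), -99785), 277899) = Add(Add(Add(-157, 16135), -99785), 277899) = Add(Add(15978, -99785), 277899) = Add(-83807, 277899) = 194092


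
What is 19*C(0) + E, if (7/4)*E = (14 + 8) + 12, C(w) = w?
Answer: 136/7 ≈ 19.429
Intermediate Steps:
E = 136/7 (E = 4*((14 + 8) + 12)/7 = 4*(22 + 12)/7 = (4/7)*34 = 136/7 ≈ 19.429)
19*C(0) + E = 19*0 + 136/7 = 0 + 136/7 = 136/7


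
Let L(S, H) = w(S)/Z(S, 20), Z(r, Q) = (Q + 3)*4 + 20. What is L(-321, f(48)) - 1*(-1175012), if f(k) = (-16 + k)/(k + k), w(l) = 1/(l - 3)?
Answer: 42638835455/36288 ≈ 1.1750e+6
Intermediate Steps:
Z(r, Q) = 32 + 4*Q (Z(r, Q) = (3 + Q)*4 + 20 = (12 + 4*Q) + 20 = 32 + 4*Q)
w(l) = 1/(-3 + l)
f(k) = (-16 + k)/(2*k) (f(k) = (-16 + k)/((2*k)) = (-16 + k)*(1/(2*k)) = (-16 + k)/(2*k))
L(S, H) = 1/(112*(-3 + S)) (L(S, H) = 1/((-3 + S)*(32 + 4*20)) = 1/((-3 + S)*(32 + 80)) = 1/((-3 + S)*112) = (1/112)/(-3 + S) = 1/(112*(-3 + S)))
L(-321, f(48)) - 1*(-1175012) = 1/(112*(-3 - 321)) - 1*(-1175012) = (1/112)/(-324) + 1175012 = (1/112)*(-1/324) + 1175012 = -1/36288 + 1175012 = 42638835455/36288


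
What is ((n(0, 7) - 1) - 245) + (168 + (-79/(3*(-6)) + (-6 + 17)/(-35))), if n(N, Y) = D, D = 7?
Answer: -42163/630 ≈ -66.925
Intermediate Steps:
n(N, Y) = 7
((n(0, 7) - 1) - 245) + (168 + (-79/(3*(-6)) + (-6 + 17)/(-35))) = ((7 - 1) - 245) + (168 + (-79/(3*(-6)) + (-6 + 17)/(-35))) = (6 - 245) + (168 + (-79/(-18) + 11*(-1/35))) = -239 + (168 + (-79*(-1/18) - 11/35)) = -239 + (168 + (79/18 - 11/35)) = -239 + (168 + 2567/630) = -239 + 108407/630 = -42163/630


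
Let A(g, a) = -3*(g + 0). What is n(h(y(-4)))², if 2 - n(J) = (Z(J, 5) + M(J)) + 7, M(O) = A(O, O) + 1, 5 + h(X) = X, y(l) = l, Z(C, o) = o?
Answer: 1444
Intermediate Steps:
A(g, a) = -3*g
h(X) = -5 + X
M(O) = 1 - 3*O (M(O) = -3*O + 1 = 1 - 3*O)
n(J) = -11 + 3*J (n(J) = 2 - ((5 + (1 - 3*J)) + 7) = 2 - ((6 - 3*J) + 7) = 2 - (13 - 3*J) = 2 + (-13 + 3*J) = -11 + 3*J)
n(h(y(-4)))² = (-11 + 3*(-5 - 4))² = (-11 + 3*(-9))² = (-11 - 27)² = (-38)² = 1444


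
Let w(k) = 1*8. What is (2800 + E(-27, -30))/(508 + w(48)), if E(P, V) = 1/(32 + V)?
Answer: 1867/344 ≈ 5.4273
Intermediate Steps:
w(k) = 8
(2800 + E(-27, -30))/(508 + w(48)) = (2800 + 1/(32 - 30))/(508 + 8) = (2800 + 1/2)/516 = (2800 + ½)*(1/516) = (5601/2)*(1/516) = 1867/344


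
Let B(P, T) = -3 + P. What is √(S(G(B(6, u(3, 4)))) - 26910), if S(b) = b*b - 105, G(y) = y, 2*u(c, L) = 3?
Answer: I*√27006 ≈ 164.33*I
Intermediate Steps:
u(c, L) = 3/2 (u(c, L) = (½)*3 = 3/2)
S(b) = -105 + b² (S(b) = b² - 105 = -105 + b²)
√(S(G(B(6, u(3, 4)))) - 26910) = √((-105 + (-3 + 6)²) - 26910) = √((-105 + 3²) - 26910) = √((-105 + 9) - 26910) = √(-96 - 26910) = √(-27006) = I*√27006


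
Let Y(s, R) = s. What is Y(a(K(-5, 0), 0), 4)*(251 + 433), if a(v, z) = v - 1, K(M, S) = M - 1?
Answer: -4788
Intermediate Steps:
K(M, S) = -1 + M
a(v, z) = -1 + v
Y(a(K(-5, 0), 0), 4)*(251 + 433) = (-1 + (-1 - 5))*(251 + 433) = (-1 - 6)*684 = -7*684 = -4788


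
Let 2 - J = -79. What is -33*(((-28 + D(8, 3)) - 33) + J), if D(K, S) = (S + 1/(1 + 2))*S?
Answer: -990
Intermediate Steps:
J = 81 (J = 2 - 1*(-79) = 2 + 79 = 81)
D(K, S) = S*(⅓ + S) (D(K, S) = (S + 1/3)*S = (S + ⅓)*S = (⅓ + S)*S = S*(⅓ + S))
-33*(((-28 + D(8, 3)) - 33) + J) = -33*(((-28 + 3*(⅓ + 3)) - 33) + 81) = -33*(((-28 + 3*(10/3)) - 33) + 81) = -33*(((-28 + 10) - 33) + 81) = -33*((-18 - 33) + 81) = -33*(-51 + 81) = -33*30 = -990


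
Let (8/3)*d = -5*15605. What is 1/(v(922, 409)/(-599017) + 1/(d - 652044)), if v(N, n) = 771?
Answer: -3264898430259/4207071353 ≈ -776.05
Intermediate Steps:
d = -234075/8 (d = 3*(-5*15605)/8 = (3/8)*(-78025) = -234075/8 ≈ -29259.)
1/(v(922, 409)/(-599017) + 1/(d - 652044)) = 1/(771/(-599017) + 1/(-234075/8 - 652044)) = 1/(771*(-1/599017) + 1/(-5450427/8)) = 1/(-771/599017 - 8/5450427) = 1/(-4207071353/3264898430259) = -3264898430259/4207071353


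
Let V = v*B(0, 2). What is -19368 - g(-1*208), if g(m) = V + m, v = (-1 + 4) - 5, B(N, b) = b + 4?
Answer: -19148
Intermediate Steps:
B(N, b) = 4 + b
v = -2 (v = 3 - 5 = -2)
V = -12 (V = -2*(4 + 2) = -2*6 = -12)
g(m) = -12 + m
-19368 - g(-1*208) = -19368 - (-12 - 1*208) = -19368 - (-12 - 208) = -19368 - 1*(-220) = -19368 + 220 = -19148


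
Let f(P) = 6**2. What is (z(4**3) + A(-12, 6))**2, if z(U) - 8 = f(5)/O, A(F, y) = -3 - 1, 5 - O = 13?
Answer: 1/4 ≈ 0.25000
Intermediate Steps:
O = -8 (O = 5 - 1*13 = 5 - 13 = -8)
A(F, y) = -4
f(P) = 36
z(U) = 7/2 (z(U) = 8 + 36/(-8) = 8 + 36*(-1/8) = 8 - 9/2 = 7/2)
(z(4**3) + A(-12, 6))**2 = (7/2 - 4)**2 = (-1/2)**2 = 1/4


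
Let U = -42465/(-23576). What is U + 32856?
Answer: 774655521/23576 ≈ 32858.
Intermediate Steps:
U = 42465/23576 (U = -42465*(-1/23576) = 42465/23576 ≈ 1.8012)
U + 32856 = 42465/23576 + 32856 = 774655521/23576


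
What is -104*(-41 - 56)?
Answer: 10088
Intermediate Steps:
-104*(-41 - 56) = -104*(-97) = 10088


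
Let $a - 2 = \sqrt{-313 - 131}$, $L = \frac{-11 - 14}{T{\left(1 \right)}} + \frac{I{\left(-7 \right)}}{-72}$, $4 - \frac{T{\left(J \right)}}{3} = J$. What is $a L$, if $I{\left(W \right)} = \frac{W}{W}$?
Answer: $- \frac{67}{12} - \frac{67 i \sqrt{111}}{12} \approx -5.5833 - 58.824 i$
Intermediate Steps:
$T{\left(J \right)} = 12 - 3 J$
$I{\left(W \right)} = 1$
$L = - \frac{67}{24}$ ($L = \frac{-11 - 14}{12 - 3} + 1 \frac{1}{-72} = - \frac{25}{12 - 3} + 1 \left(- \frac{1}{72}\right) = - \frac{25}{9} - \frac{1}{72} = - \frac{67}{24} \approx -2.7917$)
$a = 2 + 2 i \sqrt{111}$ ($a = 2 + \sqrt{-313 - 131} = 2 + \sqrt{-444} = 2 + 2 i \sqrt{111} \approx 2.0 + 21.071 i$)
$a L = \left(2 + 2 i \sqrt{111}\right) \left(- \frac{67}{24}\right) = - \frac{67}{12} - \frac{67 i \sqrt{111}}{12}$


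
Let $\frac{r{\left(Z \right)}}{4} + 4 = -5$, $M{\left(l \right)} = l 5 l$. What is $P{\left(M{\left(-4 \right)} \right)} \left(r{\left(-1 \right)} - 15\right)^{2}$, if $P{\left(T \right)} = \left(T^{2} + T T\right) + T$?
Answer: $33500880$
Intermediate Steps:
$M{\left(l \right)} = 5 l^{2}$ ($M{\left(l \right)} = 5 l l = 5 l^{2}$)
$r{\left(Z \right)} = -36$ ($r{\left(Z \right)} = -16 + 4 \left(-5\right) = -16 - 20 = -36$)
$P{\left(T \right)} = T + 2 T^{2}$ ($P{\left(T \right)} = \left(T^{2} + T^{2}\right) + T = 2 T^{2} + T = T + 2 T^{2}$)
$P{\left(M{\left(-4 \right)} \right)} \left(r{\left(-1 \right)} - 15\right)^{2} = 5 \left(-4\right)^{2} \left(1 + 2 \cdot 5 \left(-4\right)^{2}\right) \left(-36 - 15\right)^{2} = 5 \cdot 16 \left(1 + 2 \cdot 5 \cdot 16\right) \left(-51\right)^{2} = 80 \left(1 + 2 \cdot 80\right) 2601 = 80 \left(1 + 160\right) 2601 = 80 \cdot 161 \cdot 2601 = 12880 \cdot 2601 = 33500880$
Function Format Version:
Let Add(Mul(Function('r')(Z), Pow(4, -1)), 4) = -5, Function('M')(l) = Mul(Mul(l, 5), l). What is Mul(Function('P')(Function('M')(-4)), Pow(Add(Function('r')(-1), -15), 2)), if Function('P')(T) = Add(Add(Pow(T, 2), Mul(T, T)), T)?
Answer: 33500880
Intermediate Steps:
Function('M')(l) = Mul(5, Pow(l, 2)) (Function('M')(l) = Mul(Mul(5, l), l) = Mul(5, Pow(l, 2)))
Function('r')(Z) = -36 (Function('r')(Z) = Add(-16, Mul(4, -5)) = Add(-16, -20) = -36)
Function('P')(T) = Add(T, Mul(2, Pow(T, 2))) (Function('P')(T) = Add(Add(Pow(T, 2), Pow(T, 2)), T) = Add(Mul(2, Pow(T, 2)), T) = Add(T, Mul(2, Pow(T, 2))))
Mul(Function('P')(Function('M')(-4)), Pow(Add(Function('r')(-1), -15), 2)) = Mul(Mul(Mul(5, Pow(-4, 2)), Add(1, Mul(2, Mul(5, Pow(-4, 2))))), Pow(Add(-36, -15), 2)) = Mul(Mul(Mul(5, 16), Add(1, Mul(2, Mul(5, 16)))), Pow(-51, 2)) = Mul(Mul(80, Add(1, Mul(2, 80))), 2601) = Mul(Mul(80, Add(1, 160)), 2601) = Mul(Mul(80, 161), 2601) = Mul(12880, 2601) = 33500880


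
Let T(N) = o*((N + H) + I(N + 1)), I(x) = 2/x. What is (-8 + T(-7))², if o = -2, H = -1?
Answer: 676/9 ≈ 75.111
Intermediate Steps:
T(N) = 2 - 4/(1 + N) - 2*N (T(N) = -2*((N - 1) + 2/(N + 1)) = -2*((-1 + N) + 2/(1 + N)) = -2*(-1 + N + 2/(1 + N)) = 2 - 4/(1 + N) - 2*N)
(-8 + T(-7))² = (-8 + 2*(-1 - 1*(-7)²)/(1 - 7))² = (-8 + 2*(-1 - 1*49)/(-6))² = (-8 + 2*(-⅙)*(-1 - 49))² = (-8 + 2*(-⅙)*(-50))² = (-8 + 50/3)² = (26/3)² = 676/9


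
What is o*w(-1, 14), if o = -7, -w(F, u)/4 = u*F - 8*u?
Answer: -3528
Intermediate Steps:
w(F, u) = 32*u - 4*F*u (w(F, u) = -4*(u*F - 8*u) = -4*(F*u - 8*u) = -4*(-8*u + F*u) = 32*u - 4*F*u)
o*w(-1, 14) = -28*14*(8 - 1*(-1)) = -28*14*(8 + 1) = -28*14*9 = -7*504 = -3528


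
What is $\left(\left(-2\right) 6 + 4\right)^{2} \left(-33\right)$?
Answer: $-2112$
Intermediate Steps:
$\left(\left(-2\right) 6 + 4\right)^{2} \left(-33\right) = \left(-12 + 4\right)^{2} \left(-33\right) = \left(-8\right)^{2} \left(-33\right) = 64 \left(-33\right) = -2112$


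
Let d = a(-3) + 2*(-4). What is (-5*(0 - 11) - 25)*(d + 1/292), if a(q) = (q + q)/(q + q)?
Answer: -30645/146 ≈ -209.90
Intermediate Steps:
a(q) = 1 (a(q) = (2*q)/((2*q)) = (2*q)*(1/(2*q)) = 1)
d = -7 (d = 1 + 2*(-4) = 1 - 8 = -7)
(-5*(0 - 11) - 25)*(d + 1/292) = (-5*(0 - 11) - 25)*(-7 + 1/292) = (-5*(-11) - 25)*(-7 + 1/292) = (55 - 25)*(-2043/292) = 30*(-2043/292) = -30645/146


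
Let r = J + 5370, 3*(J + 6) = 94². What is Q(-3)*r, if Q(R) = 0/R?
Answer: 0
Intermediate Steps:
J = 8818/3 (J = -6 + (⅓)*94² = -6 + (⅓)*8836 = -6 + 8836/3 = 8818/3 ≈ 2939.3)
Q(R) = 0
r = 24928/3 (r = 8818/3 + 5370 = 24928/3 ≈ 8309.3)
Q(-3)*r = 0*(24928/3) = 0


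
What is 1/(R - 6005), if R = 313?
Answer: -1/5692 ≈ -0.00017569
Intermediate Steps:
1/(R - 6005) = 1/(313 - 6005) = 1/(-5692) = -1/5692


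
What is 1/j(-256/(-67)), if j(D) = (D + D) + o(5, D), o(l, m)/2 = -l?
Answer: -67/158 ≈ -0.42405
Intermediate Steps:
o(l, m) = -2*l (o(l, m) = 2*(-l) = -2*l)
j(D) = -10 + 2*D (j(D) = (D + D) - 2*5 = 2*D - 10 = -10 + 2*D)
1/j(-256/(-67)) = 1/(-10 + 2*(-256/(-67))) = 1/(-10 + 2*(-256*(-1/67))) = 1/(-10 + 2*(256/67)) = 1/(-10 + 512/67) = 1/(-158/67) = -67/158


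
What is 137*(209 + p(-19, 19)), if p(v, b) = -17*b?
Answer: -15618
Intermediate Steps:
137*(209 + p(-19, 19)) = 137*(209 - 17*19) = 137*(209 - 323) = 137*(-114) = -15618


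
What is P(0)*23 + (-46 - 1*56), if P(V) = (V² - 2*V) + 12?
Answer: 174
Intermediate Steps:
P(V) = 12 + V² - 2*V
P(0)*23 + (-46 - 1*56) = (12 + 0² - 2*0)*23 + (-46 - 1*56) = (12 + 0 + 0)*23 + (-46 - 56) = 12*23 - 102 = 276 - 102 = 174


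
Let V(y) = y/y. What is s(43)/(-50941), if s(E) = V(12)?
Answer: -1/50941 ≈ -1.9631e-5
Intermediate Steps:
V(y) = 1
s(E) = 1
s(43)/(-50941) = 1/(-50941) = 1*(-1/50941) = -1/50941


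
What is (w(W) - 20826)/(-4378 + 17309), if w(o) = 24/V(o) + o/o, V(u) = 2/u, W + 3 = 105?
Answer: -19601/12931 ≈ -1.5158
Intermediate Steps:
W = 102 (W = -3 + 105 = 102)
w(o) = 1 + 12*o (w(o) = 24/((2/o)) + o/o = 24*(o/2) + 1 = 12*o + 1 = 1 + 12*o)
(w(W) - 20826)/(-4378 + 17309) = ((1 + 12*102) - 20826)/(-4378 + 17309) = ((1 + 1224) - 20826)/12931 = (1225 - 20826)*(1/12931) = -19601*1/12931 = -19601/12931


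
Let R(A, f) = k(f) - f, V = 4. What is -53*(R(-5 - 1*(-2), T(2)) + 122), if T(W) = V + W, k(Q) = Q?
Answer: -6466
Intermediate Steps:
T(W) = 4 + W
R(A, f) = 0 (R(A, f) = f - f = 0)
-53*(R(-5 - 1*(-2), T(2)) + 122) = -53*(0 + 122) = -53*122 = -6466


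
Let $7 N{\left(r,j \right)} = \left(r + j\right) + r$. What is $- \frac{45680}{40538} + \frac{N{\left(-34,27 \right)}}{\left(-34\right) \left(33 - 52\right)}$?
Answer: $- \frac{104113509}{91656418} \approx -1.1359$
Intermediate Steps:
$N{\left(r,j \right)} = \frac{j}{7} + \frac{2 r}{7}$ ($N{\left(r,j \right)} = \frac{\left(r + j\right) + r}{7} = \frac{\left(j + r\right) + r}{7} = \frac{j + 2 r}{7} = \frac{j}{7} + \frac{2 r}{7}$)
$- \frac{45680}{40538} + \frac{N{\left(-34,27 \right)}}{\left(-34\right) \left(33 - 52\right)} = - \frac{45680}{40538} + \frac{\frac{1}{7} \cdot 27 + \frac{2}{7} \left(-34\right)}{\left(-34\right) \left(33 - 52\right)} = \left(-45680\right) \frac{1}{40538} + \frac{\frac{27}{7} - \frac{68}{7}}{\left(-34\right) \left(-19\right)} = - \frac{22840}{20269} - \frac{41}{7 \cdot 646} = - \frac{22840}{20269} - \frac{41}{4522} = - \frac{104113509}{91656418}$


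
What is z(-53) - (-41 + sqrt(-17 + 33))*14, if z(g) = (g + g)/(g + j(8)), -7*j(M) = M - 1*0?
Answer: 197064/379 ≈ 519.96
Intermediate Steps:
j(M) = -M/7 (j(M) = -(M - 1*0)/7 = -(M + 0)/7 = -M/7)
z(g) = 2*g/(-8/7 + g) (z(g) = (g + g)/(g - 1/7*8) = (2*g)/(g - 8/7) = (2*g)/(-8/7 + g) = 2*g/(-8/7 + g))
z(-53) - (-41 + sqrt(-17 + 33))*14 = 14*(-53)/(-8 + 7*(-53)) - (-41 + sqrt(-17 + 33))*14 = 14*(-53)/(-8 - 371) - (-41 + sqrt(16))*14 = 14*(-53)/(-379) - (-41 + 4)*14 = 14*(-53)*(-1/379) - (-37)*14 = 742/379 - 1*(-518) = 742/379 + 518 = 197064/379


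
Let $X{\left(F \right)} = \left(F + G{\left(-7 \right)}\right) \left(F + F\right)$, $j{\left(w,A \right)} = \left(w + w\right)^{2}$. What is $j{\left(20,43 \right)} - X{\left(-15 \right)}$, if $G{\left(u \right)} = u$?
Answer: $940$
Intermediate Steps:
$j{\left(w,A \right)} = 4 w^{2}$ ($j{\left(w,A \right)} = \left(2 w\right)^{2} = 4 w^{2}$)
$X{\left(F \right)} = 2 F \left(-7 + F\right)$ ($X{\left(F \right)} = \left(F - 7\right) \left(F + F\right) = \left(-7 + F\right) 2 F = 2 F \left(-7 + F\right)$)
$j{\left(20,43 \right)} - X{\left(-15 \right)} = 4 \cdot 20^{2} - 2 \left(-15\right) \left(-7 - 15\right) = 4 \cdot 400 - 2 \left(-15\right) \left(-22\right) = 1600 - 660 = 940$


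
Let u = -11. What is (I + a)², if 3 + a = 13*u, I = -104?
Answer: 62500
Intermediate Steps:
a = -146 (a = -3 + 13*(-11) = -3 - 143 = -146)
(I + a)² = (-104 - 146)² = (-250)² = 62500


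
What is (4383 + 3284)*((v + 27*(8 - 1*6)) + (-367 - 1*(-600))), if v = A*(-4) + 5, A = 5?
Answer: 2085424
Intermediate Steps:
v = -15 (v = 5*(-4) + 5 = -20 + 5 = -15)
(4383 + 3284)*((v + 27*(8 - 1*6)) + (-367 - 1*(-600))) = (4383 + 3284)*((-15 + 27*(8 - 1*6)) + (-367 - 1*(-600))) = 7667*((-15 + 27*(8 - 6)) + (-367 + 600)) = 7667*((-15 + 27*2) + 233) = 7667*((-15 + 54) + 233) = 7667*(39 + 233) = 7667*272 = 2085424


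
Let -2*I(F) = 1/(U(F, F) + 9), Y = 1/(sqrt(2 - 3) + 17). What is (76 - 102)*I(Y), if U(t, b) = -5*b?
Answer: 6565/4397 - 13*I/4397 ≈ 1.4931 - 0.0029566*I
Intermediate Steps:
Y = (17 - I)/290 (Y = 1/(sqrt(-1) + 17) = 1/(I + 17) = 1/(17 + I) = (17 - I)/290 ≈ 0.058621 - 0.0034483*I)
I(F) = -1/(2*(9 - 5*F)) (I(F) = -1/(2*(-5*F + 9)) = -1/(2*(9 - 5*F)))
(76 - 102)*I(Y) = (76 - 102)*(1/(2*(-9 + 5*(17/290 - I/290)))) = -13/(-9 + (17/58 - I/58)) = -13/(-505/58 - I/58) = -13*58*(-505/58 + I/58)/4397 = -754*(-505/58 + I/58)/4397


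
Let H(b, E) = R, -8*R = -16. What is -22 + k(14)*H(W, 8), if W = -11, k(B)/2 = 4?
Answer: -6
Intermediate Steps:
k(B) = 8 (k(B) = 2*4 = 8)
R = 2 (R = -⅛*(-16) = 2)
H(b, E) = 2
-22 + k(14)*H(W, 8) = -22 + 8*2 = -22 + 16 = -6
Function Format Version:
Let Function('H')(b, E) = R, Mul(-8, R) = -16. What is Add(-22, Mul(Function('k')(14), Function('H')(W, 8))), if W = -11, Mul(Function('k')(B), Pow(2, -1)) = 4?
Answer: -6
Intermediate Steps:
Function('k')(B) = 8 (Function('k')(B) = Mul(2, 4) = 8)
R = 2 (R = Mul(Rational(-1, 8), -16) = 2)
Function('H')(b, E) = 2
Add(-22, Mul(Function('k')(14), Function('H')(W, 8))) = Add(-22, Mul(8, 2)) = Add(-22, 16) = -6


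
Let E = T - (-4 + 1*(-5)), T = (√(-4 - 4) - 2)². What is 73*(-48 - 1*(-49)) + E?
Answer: 78 - 8*I*√2 ≈ 78.0 - 11.314*I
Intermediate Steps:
T = (-2 + 2*I*√2)² (T = (√(-8) - 2)² = (2*I*√2 - 2)² = (-2 + 2*I*√2)² ≈ -4.0 - 11.314*I)
E = 9 + 4*(1 - I*√2)² (E = 4*(1 - I*√2)² - (-4 + 1*(-5)) = 4*(1 - I*√2)² - (-4 - 5) = 4*(1 - I*√2)² - 1*(-9) = 4*(1 - I*√2)² + 9 = 9 + 4*(1 - I*√2)² ≈ 5.0 - 11.314*I)
73*(-48 - 1*(-49)) + E = 73*(-48 - 1*(-49)) + (5 - 8*I*√2) = 73*(-48 + 49) + (5 - 8*I*√2) = 73*1 + (5 - 8*I*√2) = 73 + (5 - 8*I*√2) = 78 - 8*I*√2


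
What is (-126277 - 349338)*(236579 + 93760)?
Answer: -157114183485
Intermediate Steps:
(-126277 - 349338)*(236579 + 93760) = -475615*330339 = -157114183485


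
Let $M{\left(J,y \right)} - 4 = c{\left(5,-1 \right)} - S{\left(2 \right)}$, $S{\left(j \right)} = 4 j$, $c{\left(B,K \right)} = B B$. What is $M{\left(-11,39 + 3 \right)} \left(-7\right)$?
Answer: $-147$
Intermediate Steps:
$c{\left(B,K \right)} = B^{2}$
$M{\left(J,y \right)} = 21$ ($M{\left(J,y \right)} = 4 + \left(5^{2} - 4 \cdot 2\right) = 4 + \left(25 - 8\right) = 4 + 17 = 21$)
$M{\left(-11,39 + 3 \right)} \left(-7\right) = 21 \left(-7\right) = -147$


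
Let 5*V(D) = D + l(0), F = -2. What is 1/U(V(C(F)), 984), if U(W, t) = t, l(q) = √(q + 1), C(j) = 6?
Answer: 1/984 ≈ 0.0010163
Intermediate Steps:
l(q) = √(1 + q)
V(D) = ⅕ + D/5 (V(D) = (D + √(1 + 0))/5 = (D + √1)/5 = (D + 1)/5 = (1 + D)/5 = ⅕ + D/5)
1/U(V(C(F)), 984) = 1/984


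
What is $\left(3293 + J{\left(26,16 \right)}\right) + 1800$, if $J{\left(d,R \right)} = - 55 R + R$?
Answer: $4229$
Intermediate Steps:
$J{\left(d,R \right)} = - 54 R$
$\left(3293 + J{\left(26,16 \right)}\right) + 1800 = \left(3293 - 864\right) + 1800 = 2429 + 1800 = 4229$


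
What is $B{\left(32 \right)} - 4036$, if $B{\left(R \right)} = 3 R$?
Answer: $-3940$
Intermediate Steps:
$B{\left(32 \right)} - 4036 = 3 \cdot 32 - 4036 = 96 - 4036 = -3940$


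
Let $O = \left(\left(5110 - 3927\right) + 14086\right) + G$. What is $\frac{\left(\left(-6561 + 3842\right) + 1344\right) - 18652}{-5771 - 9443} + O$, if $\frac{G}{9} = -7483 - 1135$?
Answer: $- \frac{947705675}{15214} \approx -62292.0$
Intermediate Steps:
$G = -77562$ ($G = 9 \left(-7483 - 1135\right) = 9 \left(-8618\right) = -77562$)
$O = -62293$ ($O = \left(\left(5110 - 3927\right) + 14086\right) - 77562 = \left(1183 + 14086\right) - 77562 = 15269 - 77562 = -62293$)
$\frac{\left(\left(-6561 + 3842\right) + 1344\right) - 18652}{-5771 - 9443} + O = \frac{\left(\left(-6561 + 3842\right) + 1344\right) - 18652}{-5771 - 9443} - 62293 = \frac{\left(-2719 + 1344\right) - 18652}{-15214} - 62293 = \left(-1375 - 18652\right) \left(- \frac{1}{15214}\right) - 62293 = \left(-20027\right) \left(- \frac{1}{15214}\right) - 62293 = \frac{20027}{15214} - 62293 = - \frac{947705675}{15214}$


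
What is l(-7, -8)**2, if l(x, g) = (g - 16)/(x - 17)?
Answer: 1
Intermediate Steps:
l(x, g) = (-16 + g)/(-17 + x)
l(-7, -8)**2 = ((-16 - 8)/(-17 - 7))**2 = (-24/(-24))**2 = (-1/24*(-24))**2 = 1**2 = 1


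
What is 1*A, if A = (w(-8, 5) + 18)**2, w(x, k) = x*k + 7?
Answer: 225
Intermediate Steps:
w(x, k) = 7 + k*x (w(x, k) = k*x + 7 = 7 + k*x)
A = 225 (A = ((7 + 5*(-8)) + 18)**2 = ((7 - 40) + 18)**2 = (-33 + 18)**2 = (-15)**2 = 225)
1*A = 1*225 = 225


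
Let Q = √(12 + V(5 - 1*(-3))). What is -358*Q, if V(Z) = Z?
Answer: -716*√5 ≈ -1601.0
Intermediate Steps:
Q = 2*√5 (Q = √(12 + (5 - 1*(-3))) = √(12 + (5 + 3)) = √(12 + 8) = √20 = 2*√5 ≈ 4.4721)
-358*Q = -716*√5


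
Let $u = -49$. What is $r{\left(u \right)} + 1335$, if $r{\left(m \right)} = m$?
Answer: $1286$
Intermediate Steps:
$r{\left(u \right)} + 1335 = -49 + 1335 = 1286$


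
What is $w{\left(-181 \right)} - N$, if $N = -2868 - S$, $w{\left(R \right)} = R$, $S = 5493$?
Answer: $8180$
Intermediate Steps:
$N = -8361$ ($N = -2868 - 5493 = -8361$)
$w{\left(-181 \right)} - N = -181 - -8361 = -181 + 8361 = 8180$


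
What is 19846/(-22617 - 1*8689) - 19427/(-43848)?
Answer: -131012873/686352744 ≈ -0.19088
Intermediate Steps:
19846/(-22617 - 1*8689) - 19427/(-43848) = 19846/(-22617 - 8689) - 19427*(-1/43848) = 19846/(-31306) + 19427/43848 = 19846*(-1/31306) + 19427/43848 = -9923/15653 + 19427/43848 = -131012873/686352744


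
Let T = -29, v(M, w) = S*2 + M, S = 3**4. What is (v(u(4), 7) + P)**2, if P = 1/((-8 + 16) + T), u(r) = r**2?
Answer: 13965169/441 ≈ 31667.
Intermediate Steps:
S = 81
v(M, w) = 162 + M (v(M, w) = 81*2 + M = 162 + M)
P = -1/21 (P = 1/((-8 + 16) - 29) = 1/(8 - 29) = 1/(-21) = -1/21 ≈ -0.047619)
(v(u(4), 7) + P)**2 = ((162 + 4**2) - 1/21)**2 = ((162 + 16) - 1/21)**2 = (178 - 1/21)**2 = (3737/21)**2 = 13965169/441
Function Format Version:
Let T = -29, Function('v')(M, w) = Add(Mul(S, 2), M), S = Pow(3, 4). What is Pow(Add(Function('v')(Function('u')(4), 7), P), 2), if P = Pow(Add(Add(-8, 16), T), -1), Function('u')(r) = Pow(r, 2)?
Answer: Rational(13965169, 441) ≈ 31667.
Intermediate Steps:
S = 81
Function('v')(M, w) = Add(162, M) (Function('v')(M, w) = Add(Mul(81, 2), M) = Add(162, M))
P = Rational(-1, 21) (P = Pow(Add(Add(-8, 16), -29), -1) = Pow(Add(8, -29), -1) = Pow(-21, -1) = Rational(-1, 21) ≈ -0.047619)
Pow(Add(Function('v')(Function('u')(4), 7), P), 2) = Pow(Add(Add(162, Pow(4, 2)), Rational(-1, 21)), 2) = Pow(Add(Add(162, 16), Rational(-1, 21)), 2) = Pow(Add(178, Rational(-1, 21)), 2) = Pow(Rational(3737, 21), 2) = Rational(13965169, 441)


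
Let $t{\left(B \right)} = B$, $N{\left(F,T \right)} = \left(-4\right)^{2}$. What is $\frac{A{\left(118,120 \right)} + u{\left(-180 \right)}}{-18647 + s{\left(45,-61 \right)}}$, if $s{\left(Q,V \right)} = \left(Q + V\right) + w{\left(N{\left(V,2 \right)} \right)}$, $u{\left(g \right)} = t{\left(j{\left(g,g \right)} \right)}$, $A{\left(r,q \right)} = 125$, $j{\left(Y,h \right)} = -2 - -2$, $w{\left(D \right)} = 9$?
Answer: $- \frac{125}{18654} \approx -0.006701$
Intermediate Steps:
$N{\left(F,T \right)} = 16$
$j{\left(Y,h \right)} = 0$ ($j{\left(Y,h \right)} = -2 + 2 = 0$)
$u{\left(g \right)} = 0$
$s{\left(Q,V \right)} = 9 + Q + V$ ($s{\left(Q,V \right)} = \left(Q + V\right) + 9 = 9 + Q + V$)
$\frac{A{\left(118,120 \right)} + u{\left(-180 \right)}}{-18647 + s{\left(45,-61 \right)}} = \frac{125 + 0}{-18647 + \left(9 + 45 - 61\right)} = \frac{125}{-18647 - 7} = \frac{125}{-18654} = 125 \left(- \frac{1}{18654}\right) = - \frac{125}{18654}$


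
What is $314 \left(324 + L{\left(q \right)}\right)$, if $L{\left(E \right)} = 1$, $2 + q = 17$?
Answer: $102050$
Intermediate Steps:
$q = 15$ ($q = -2 + 17 = 15$)
$314 \left(324 + L{\left(q \right)}\right) = 314 \left(324 + 1\right) = 314 \cdot 325 = 102050$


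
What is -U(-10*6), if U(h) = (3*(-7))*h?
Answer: -1260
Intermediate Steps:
U(h) = -21*h
-U(-10*6) = -(-21)*(-10*6) = -(-21)*(-60) = -1*1260 = -1260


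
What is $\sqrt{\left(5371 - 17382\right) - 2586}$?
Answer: $i \sqrt{14597} \approx 120.82 i$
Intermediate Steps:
$\sqrt{\left(5371 - 17382\right) - 2586} = \sqrt{-12011 - 2586} = \sqrt{-14597} = i \sqrt{14597}$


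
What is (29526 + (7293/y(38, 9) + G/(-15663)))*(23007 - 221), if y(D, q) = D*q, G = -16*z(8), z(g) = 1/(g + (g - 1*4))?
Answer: 601085235624541/892791 ≈ 6.7327e+8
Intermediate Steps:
z(g) = 1/(-4 + 2*g) (z(g) = 1/(g + (g - 4)) = 1/(g + (-4 + g)) = 1/(-4 + 2*g))
G = -4/3 (G = -8/(-2 + 8) = -8/6 = -16*1/12 = -4/3 ≈ -1.3333)
(29526 + (7293/y(38, 9) + G/(-15663)))*(23007 - 221) = (29526 + (7293/((38*9)) - 4/3/(-15663)))*(23007 - 221) = (29526 + (7293/342 - 4/3*(-1/15663)))*22786 = (29526 + (7293*(1/342) + 4/46989))*22786 = (29526 + (2431/114 + 4/46989))*22786 = (29526 + 38076905/1785582)*22786 = (52759171037/1785582)*22786 = 601085235624541/892791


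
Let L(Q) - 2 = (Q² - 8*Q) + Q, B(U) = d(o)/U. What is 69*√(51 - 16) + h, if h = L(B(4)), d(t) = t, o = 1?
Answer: 5/16 + 69*√35 ≈ 408.52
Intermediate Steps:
B(U) = 1/U
L(Q) = 2 + Q² - 7*Q (L(Q) = 2 + ((Q² - 8*Q) + Q) = 2 + (Q² - 7*Q) = 2 + Q² - 7*Q)
h = 5/16 (h = 2 + (1/4)² - 7/4 = 2 + (¼)² - 7*¼ = 2 + 1/16 - 7/4 = 5/16 ≈ 0.31250)
69*√(51 - 16) + h = 69*√(51 - 16) + 5/16 = 69*√35 + 5/16 = 5/16 + 69*√35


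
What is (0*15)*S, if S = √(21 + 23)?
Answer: 0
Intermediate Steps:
S = 2*√11 (S = √44 = 2*√11 ≈ 6.6332)
(0*15)*S = (0*15)*(2*√11) = 0*(2*√11) = 0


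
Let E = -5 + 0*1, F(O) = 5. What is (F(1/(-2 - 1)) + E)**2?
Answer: 0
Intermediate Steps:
E = -5 (E = -5 + 0 = -5)
(F(1/(-2 - 1)) + E)**2 = (5 - 5)**2 = 0**2 = 0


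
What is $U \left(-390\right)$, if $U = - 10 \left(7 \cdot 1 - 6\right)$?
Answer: $3900$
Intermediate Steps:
$U = -10$ ($U = - 10 \left(7 - 6\right) = \left(-10\right) 1 = -10$)
$U \left(-390\right) = \left(-10\right) \left(-390\right) = 3900$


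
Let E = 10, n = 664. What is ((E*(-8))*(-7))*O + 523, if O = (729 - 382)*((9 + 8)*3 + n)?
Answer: 138939323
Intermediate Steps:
O = 248105 (O = (729 - 382)*((9 + 8)*3 + 664) = 347*(17*3 + 664) = 347*(51 + 664) = 347*715 = 248105)
((E*(-8))*(-7))*O + 523 = ((10*(-8))*(-7))*248105 + 523 = -80*(-7)*248105 + 523 = 560*248105 + 523 = 138938800 + 523 = 138939323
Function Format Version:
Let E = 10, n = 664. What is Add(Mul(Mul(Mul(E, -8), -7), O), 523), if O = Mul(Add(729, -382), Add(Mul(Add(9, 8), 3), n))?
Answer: 138939323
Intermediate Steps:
O = 248105 (O = Mul(Add(729, -382), Add(Mul(Add(9, 8), 3), 664)) = Mul(347, Add(Mul(17, 3), 664)) = Mul(347, Add(51, 664)) = Mul(347, 715) = 248105)
Add(Mul(Mul(Mul(E, -8), -7), O), 523) = Add(Mul(Mul(Mul(10, -8), -7), 248105), 523) = Add(Mul(Mul(-80, -7), 248105), 523) = Add(Mul(560, 248105), 523) = Add(138938800, 523) = 138939323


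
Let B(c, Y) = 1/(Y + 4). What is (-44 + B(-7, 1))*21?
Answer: -4599/5 ≈ -919.80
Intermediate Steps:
B(c, Y) = 1/(4 + Y)
(-44 + B(-7, 1))*21 = (-44 + 1/(4 + 1))*21 = (-44 + 1/5)*21 = (-44 + ⅕)*21 = -219/5*21 = -4599/5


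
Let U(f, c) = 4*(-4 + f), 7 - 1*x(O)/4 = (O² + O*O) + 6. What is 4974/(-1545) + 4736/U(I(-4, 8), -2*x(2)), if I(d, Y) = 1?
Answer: -614734/1545 ≈ -397.89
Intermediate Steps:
x(O) = 4 - 8*O² (x(O) = 28 - 4*((O² + O*O) + 6) = 28 - 4*((O² + O²) + 6) = 28 - 4*(2*O² + 6) = 28 - 4*(6 + 2*O²) = 28 + (-24 - 8*O²) = 4 - 8*O²)
U(f, c) = -16 + 4*f
4974/(-1545) + 4736/U(I(-4, 8), -2*x(2)) = 4974/(-1545) + 4736/(-16 + 4*1) = 4974*(-1/1545) + 4736/(-16 + 4) = -1658/515 + 4736/(-12) = -1658/515 + 4736*(-1/12) = -1658/515 - 1184/3 = -614734/1545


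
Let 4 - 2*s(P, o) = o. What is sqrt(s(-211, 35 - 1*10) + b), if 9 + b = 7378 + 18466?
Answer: sqrt(103298)/2 ≈ 160.70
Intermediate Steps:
s(P, o) = 2 - o/2
b = 25835 (b = -9 + (7378 + 18466) = -9 + 25844 = 25835)
sqrt(s(-211, 35 - 1*10) + b) = sqrt((2 - (35 - 1*10)/2) + 25835) = sqrt((2 - (35 - 10)/2) + 25835) = sqrt((2 - 1/2*25) + 25835) = sqrt((2 - 25/2) + 25835) = sqrt(-21/2 + 25835) = sqrt(51649/2) = sqrt(103298)/2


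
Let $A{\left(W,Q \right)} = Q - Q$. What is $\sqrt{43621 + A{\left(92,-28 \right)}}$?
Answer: $\sqrt{43621} \approx 208.86$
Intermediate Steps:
$A{\left(W,Q \right)} = 0$
$\sqrt{43621 + A{\left(92,-28 \right)}} = \sqrt{43621 + 0} = \sqrt{43621}$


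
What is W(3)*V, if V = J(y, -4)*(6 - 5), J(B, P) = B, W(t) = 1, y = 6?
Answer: 6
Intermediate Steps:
V = 6 (V = 6*(6 - 5) = 6*1 = 6)
W(3)*V = 1*6 = 6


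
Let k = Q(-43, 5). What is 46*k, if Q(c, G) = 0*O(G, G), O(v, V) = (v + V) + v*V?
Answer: 0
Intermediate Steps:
O(v, V) = V + v + V*v (O(v, V) = (V + v) + V*v = V + v + V*v)
Q(c, G) = 0 (Q(c, G) = 0*(G + G + G*G) = 0*(G + G + G**2) = 0*(G**2 + 2*G) = 0)
k = 0
46*k = 46*0 = 0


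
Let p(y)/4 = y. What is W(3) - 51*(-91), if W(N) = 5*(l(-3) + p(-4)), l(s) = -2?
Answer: 4551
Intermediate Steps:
p(y) = 4*y
W(N) = -90 (W(N) = 5*(-2 + 4*(-4)) = 5*(-2 - 16) = 5*(-18) = -90)
W(3) - 51*(-91) = -90 - 51*(-91) = -90 + 4641 = 4551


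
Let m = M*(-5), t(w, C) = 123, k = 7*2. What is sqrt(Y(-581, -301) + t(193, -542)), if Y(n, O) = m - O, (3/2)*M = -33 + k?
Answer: sqrt(4386)/3 ≈ 22.076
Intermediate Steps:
k = 14
M = -38/3 (M = 2*(-33 + 14)/3 = (2/3)*(-19) = -38/3 ≈ -12.667)
m = 190/3 (m = -38/3*(-5) = 190/3 ≈ 63.333)
Y(n, O) = 190/3 - O
sqrt(Y(-581, -301) + t(193, -542)) = sqrt((190/3 - 1*(-301)) + 123) = sqrt((190/3 + 301) + 123) = sqrt(1093/3 + 123) = sqrt(1462/3) = sqrt(4386)/3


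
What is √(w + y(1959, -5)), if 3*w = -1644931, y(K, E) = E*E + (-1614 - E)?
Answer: 7*I*√101001/3 ≈ 741.55*I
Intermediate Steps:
y(K, E) = -1614 + E² - E (y(K, E) = E² + (-1614 - E) = -1614 + E² - E)
w = -1644931/3 (w = (⅓)*(-1644931) = -1644931/3 ≈ -5.4831e+5)
√(w + y(1959, -5)) = √(-1644931/3 + (-1614 + (-5)² - 1*(-5))) = √(-1644931/3 + (-1614 + 25 + 5)) = √(-1644931/3 - 1584) = √(-1649683/3) = 7*I*√101001/3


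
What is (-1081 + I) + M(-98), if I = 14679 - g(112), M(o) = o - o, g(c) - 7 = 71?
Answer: 13520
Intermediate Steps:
g(c) = 78 (g(c) = 7 + 71 = 78)
M(o) = 0
I = 14601 (I = 14679 - 1*78 = 14679 - 78 = 14601)
(-1081 + I) + M(-98) = (-1081 + 14601) + 0 = 13520 + 0 = 13520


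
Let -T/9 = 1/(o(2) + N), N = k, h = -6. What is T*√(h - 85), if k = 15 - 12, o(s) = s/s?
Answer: -9*I*√91/4 ≈ -21.464*I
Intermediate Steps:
o(s) = 1
k = 3
N = 3
T = -9/4 (T = -9/(1 + 3) = -9/4 ≈ -2.2500)
T*√(h - 85) = -9*√(-6 - 85)/4 = -9*I*√91/4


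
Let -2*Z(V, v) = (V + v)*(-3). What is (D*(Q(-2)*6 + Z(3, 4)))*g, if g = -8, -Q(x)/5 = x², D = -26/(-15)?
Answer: 7592/5 ≈ 1518.4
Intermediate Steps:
D = 26/15 (D = -26*(-1/15) = 26/15 ≈ 1.7333)
Z(V, v) = 3*V/2 + 3*v/2 (Z(V, v) = -(V + v)*(-3)/2 = -(-3*V - 3*v)/2 = 3*V/2 + 3*v/2)
Q(x) = -5*x²
(D*(Q(-2)*6 + Z(3, 4)))*g = (26*(-5*(-2)²*6 + ((3/2)*3 + (3/2)*4))/15)*(-8) = (26*(-5*4*6 + (9/2 + 6))/15)*(-8) = (26*(-20*6 + 21/2)/15)*(-8) = (26*(-120 + 21/2)/15)*(-8) = ((26/15)*(-219/2))*(-8) = -949/5*(-8) = 7592/5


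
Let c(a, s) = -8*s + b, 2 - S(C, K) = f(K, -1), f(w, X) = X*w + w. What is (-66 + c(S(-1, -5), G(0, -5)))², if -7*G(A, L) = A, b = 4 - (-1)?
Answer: 3721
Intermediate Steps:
f(w, X) = w + X*w
b = 5 (b = 4 - 1*(-1) = 4 + 1 = 5)
S(C, K) = 2 (S(C, K) = 2 - K*(1 - 1) = 2 - K*0 = 2 - 1*0 = 2 + 0 = 2)
G(A, L) = -A/7
c(a, s) = 5 - 8*s (c(a, s) = -8*s + 5 = 5 - 8*s)
(-66 + c(S(-1, -5), G(0, -5)))² = (-66 + (5 - (-8)*0/7))² = (-66 + (5 - 8*0))² = (-66 + (5 + 0))² = (-66 + 5)² = (-61)² = 3721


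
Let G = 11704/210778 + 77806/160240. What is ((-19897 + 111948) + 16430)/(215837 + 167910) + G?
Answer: 2669255578842809/3240270132149960 ≈ 0.82378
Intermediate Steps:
G = 4568810507/8443766680 (G = 11704*(1/210778) + 77806*(1/160240) = 5852/105389 + 38903/80120 = 4568810507/8443766680 ≈ 0.54109)
((-19897 + 111948) + 16430)/(215837 + 167910) + G = ((-19897 + 111948) + 16430)/(215837 + 167910) + 4568810507/8443766680 = (92051 + 16430)/383747 + 4568810507/8443766680 = 108481*(1/383747) + 4568810507/8443766680 = 108481/383747 + 4568810507/8443766680 = 2669255578842809/3240270132149960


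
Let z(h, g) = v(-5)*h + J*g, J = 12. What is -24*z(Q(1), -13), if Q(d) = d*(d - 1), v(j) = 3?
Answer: 3744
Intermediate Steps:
Q(d) = d*(-1 + d)
z(h, g) = 3*h + 12*g
-24*z(Q(1), -13) = -24*(3*(1*(-1 + 1)) + 12*(-13)) = -24*(3*(1*0) - 156) = -24*(3*0 - 156) = -24*(0 - 156) = -24*(-156) = 3744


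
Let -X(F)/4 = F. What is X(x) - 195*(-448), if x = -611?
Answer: 89804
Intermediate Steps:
X(F) = -4*F
X(x) - 195*(-448) = -4*(-611) - 195*(-448) = 2444 + 87360 = 89804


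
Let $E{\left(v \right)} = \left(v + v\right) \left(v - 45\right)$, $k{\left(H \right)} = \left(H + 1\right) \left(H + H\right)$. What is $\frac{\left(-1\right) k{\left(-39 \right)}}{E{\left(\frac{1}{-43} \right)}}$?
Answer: $- \frac{1370109}{968} \approx -1415.4$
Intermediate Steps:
$k{\left(H \right)} = 2 H \left(1 + H\right)$ ($k{\left(H \right)} = \left(1 + H\right) 2 H = 2 H \left(1 + H\right)$)
$E{\left(v \right)} = 2 v \left(-45 + v\right)$
$\frac{\left(-1\right) k{\left(-39 \right)}}{E{\left(\frac{1}{-43} \right)}} = \frac{\left(-1\right) 2 \left(-39\right) \left(1 - 39\right)}{2 \frac{1}{-43} \left(-45 + \frac{1}{-43}\right)} = \frac{\left(-1\right) 2 \left(-39\right) \left(-38\right)}{2 \left(- \frac{1}{43}\right) \left(-45 - \frac{1}{43}\right)} = \frac{\left(-1\right) 2964}{2 \left(- \frac{1}{43}\right) \left(- \frac{1936}{43}\right)} = - \frac{2964}{\frac{3872}{1849}} = \left(-2964\right) \frac{1849}{3872} = - \frac{1370109}{968}$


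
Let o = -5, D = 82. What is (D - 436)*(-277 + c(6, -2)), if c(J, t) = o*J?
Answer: 108678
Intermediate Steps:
c(J, t) = -5*J
(D - 436)*(-277 + c(6, -2)) = (82 - 436)*(-277 - 5*6) = -354*(-277 - 30) = -354*(-307) = 108678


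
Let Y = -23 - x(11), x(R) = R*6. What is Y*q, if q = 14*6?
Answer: -7476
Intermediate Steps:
x(R) = 6*R
Y = -89 (Y = -23 - 6*11 = -23 - 1*66 = -23 - 66 = -89)
q = 84
Y*q = -89*84 = -7476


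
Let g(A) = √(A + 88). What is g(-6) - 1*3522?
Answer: -3522 + √82 ≈ -3512.9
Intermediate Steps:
g(A) = √(88 + A)
g(-6) - 1*3522 = √(88 - 6) - 1*3522 = √82 - 3522 = -3522 + √82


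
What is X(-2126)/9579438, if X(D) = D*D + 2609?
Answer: 137045/290286 ≈ 0.47210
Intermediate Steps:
X(D) = 2609 + D² (X(D) = D² + 2609 = 2609 + D²)
X(-2126)/9579438 = (2609 + (-2126)²)/9579438 = (2609 + 4519876)*(1/9579438) = 4522485*(1/9579438) = 137045/290286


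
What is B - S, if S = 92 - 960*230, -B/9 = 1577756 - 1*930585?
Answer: -5603831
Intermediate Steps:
B = -5824539 (B = -9*(1577756 - 1*930585) = -9*(1577756 - 930585) = -9*647171 = -5824539)
S = -220708 (S = 92 - 220800 = -220708)
B - S = -5824539 - 1*(-220708) = -5824539 + 220708 = -5603831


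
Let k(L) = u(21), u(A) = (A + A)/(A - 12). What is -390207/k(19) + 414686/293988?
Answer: -43017840118/514479 ≈ -83614.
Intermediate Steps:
u(A) = 2*A/(-12 + A) (u(A) = (2*A)/(-12 + A) = 2*A/(-12 + A))
k(L) = 14/3 (k(L) = 2*21/(-12 + 21) = 2*21/9 = 2*21*(⅑) = 14/3)
-390207/k(19) + 414686/293988 = -390207/14/3 + 414686/293988 = -390207*3/14 + 414686*(1/293988) = -1170621/14 + 207343/146994 = -43017840118/514479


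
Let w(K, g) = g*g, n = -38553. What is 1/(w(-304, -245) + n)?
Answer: 1/21472 ≈ 4.6572e-5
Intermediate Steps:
w(K, g) = g**2
1/(w(-304, -245) + n) = 1/((-245)**2 - 38553) = 1/(60025 - 38553) = 1/21472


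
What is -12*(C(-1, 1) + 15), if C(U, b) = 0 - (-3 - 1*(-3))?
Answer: -180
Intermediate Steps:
C(U, b) = 0 (C(U, b) = 0 - (-3 + 3) = 0 - 1*0 = 0 + 0 = 0)
-12*(C(-1, 1) + 15) = -12*(0 + 15) = -12*15 = -180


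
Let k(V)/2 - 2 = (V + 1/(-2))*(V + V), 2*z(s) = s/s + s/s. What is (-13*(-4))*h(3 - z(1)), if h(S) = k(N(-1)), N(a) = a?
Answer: 520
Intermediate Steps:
z(s) = 1 (z(s) = (s/s + s/s)/2 = (1 + 1)/2 = (½)*2 = 1)
k(V) = 4 + 4*V*(-½ + V) (k(V) = 4 + 2*((V + 1/(-2))*(V + V)) = 4 + 2*((V + 1*(-½))*(2*V)) = 4 + 2*((V - ½)*(2*V)) = 4 + 2*((-½ + V)*(2*V)) = 4 + 2*(2*V*(-½ + V)) = 4 + 4*V*(-½ + V))
h(S) = 10 (h(S) = 4 - 2*(-1) + 4*(-1)² = 4 + 2 + 4*1 = 4 + 2 + 4 = 10)
(-13*(-4))*h(3 - z(1)) = -13*(-4)*10 = 52*10 = 520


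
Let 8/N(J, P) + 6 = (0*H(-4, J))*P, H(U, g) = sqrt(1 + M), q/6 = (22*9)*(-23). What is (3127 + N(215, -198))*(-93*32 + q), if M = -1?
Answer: -94707700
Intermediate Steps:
q = -27324 (q = 6*((22*9)*(-23)) = 6*(198*(-23)) = 6*(-4554) = -27324)
H(U, g) = 0 (H(U, g) = sqrt(1 - 1) = sqrt(0) = 0)
N(J, P) = -4/3 (N(J, P) = 8/(-6 + (0*0)*P) = 8/(-6 + 0*P) = 8/(-6 + 0) = 8/(-6) = 8*(-1/6) = -4/3)
(3127 + N(215, -198))*(-93*32 + q) = (3127 - 4/3)*(-93*32 - 27324) = 9377*(-2976 - 27324)/3 = (9377/3)*(-30300) = -94707700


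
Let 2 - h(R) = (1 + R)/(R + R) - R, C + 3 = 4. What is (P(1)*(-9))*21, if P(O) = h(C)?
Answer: -378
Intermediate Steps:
C = 1 (C = -3 + 4 = 1)
h(R) = 2 + R - (1 + R)/(2*R) (h(R) = 2 - ((1 + R)/(R + R) - R) = 2 - ((1 + R)/((2*R)) - R) = 2 - ((1 + R)*(1/(2*R)) - R) = 2 - ((1 + R)/(2*R) - R) = 2 - (-R + (1 + R)/(2*R)) = 2 + (R - (1 + R)/(2*R)) = 2 + R - (1 + R)/(2*R))
P(O) = 2 (P(O) = 3/2 + 1 - ½/1 = 3/2 + 1 - ½*1 = 3/2 + 1 - ½ = 2)
(P(1)*(-9))*21 = (2*(-9))*21 = -18*21 = -378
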